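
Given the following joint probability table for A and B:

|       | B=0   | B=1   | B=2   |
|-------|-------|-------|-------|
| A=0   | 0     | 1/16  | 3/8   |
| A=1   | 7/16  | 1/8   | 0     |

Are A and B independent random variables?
Marginal P(A) (row sums):
  P(A=0) = 0 + 1/16 + 3/8 = 7/16
  P(A=1) = 7/16 + 1/8 + 0 = 9/16
Marginal P(B) (column sums):
  P(B=0) = 0 + 7/16 = 7/16
  P(B=1) = 1/16 + 1/8 = 3/16
  P(B=2) = 3/8 + 0 = 3/8

A and B are independent iff P(A=i,B=j) = P(A=i)·P(B=j) for every cell.
  P(A=0)·P(B=0) = 7/16 × 7/16 = 49/256, but P(A=0,B=0) = 0 ✗

No, A and B are not independent. Quantitatively, I(A;B) > 0:

H(A) = -[(7/16)·log₂(7/16) + (9/16)·log₂(9/16)]
  = 0.5218 + 0.4669
  = 0.9887 bits
H(B) = -[(7/16)·log₂(7/16) + (3/16)·log₂(3/16) + (3/8)·log₂(3/8)]
  = 0.5218 + 0.4528 + 0.5306
  = 1.5052 bits
H(A,B) = -[(1/16)·log₂(1/16) + (3/8)·log₂(3/8) + (7/16)·log₂(7/16) + (1/8)·log₂(1/8)]
  = 0.2500 + 0.5306 + 0.5218 + 0.3750
  = 1.6774 bits
I(A;B) = H(A) + H(B) - H(A,B) = 0.9887 + 1.5052 - 1.6774 = 0.8165 bits > 0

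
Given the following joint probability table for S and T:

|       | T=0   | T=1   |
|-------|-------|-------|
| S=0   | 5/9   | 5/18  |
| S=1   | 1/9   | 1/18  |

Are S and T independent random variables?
Marginal P(S) (row sums):
  P(S=0) = 5/9 + 5/18 = 5/6
  P(S=1) = 1/9 + 1/18 = 1/6
Marginal P(T) (column sums):
  P(T=0) = 5/9 + 1/9 = 2/3
  P(T=1) = 5/18 + 1/18 = 1/3

S and T are independent iff P(S=i,T=j) = P(S=i)·P(T=j) for every cell.
  P(S=0)·P(T=0) = 5/6 × 2/3 = 5/9 = P(S=0,T=0) ✓
  P(S=0)·P(T=1) = 5/6 × 1/3 = 5/18 = P(S=0,T=1) ✓
  P(S=1)·P(T=0) = 1/6 × 2/3 = 1/9 = P(S=1,T=0) ✓
  P(S=1)·P(T=1) = 1/6 × 1/3 = 1/18 = P(S=1,T=1) ✓

Yes, S and T are independent: every cell factors, so I(S;T) = 0 bits.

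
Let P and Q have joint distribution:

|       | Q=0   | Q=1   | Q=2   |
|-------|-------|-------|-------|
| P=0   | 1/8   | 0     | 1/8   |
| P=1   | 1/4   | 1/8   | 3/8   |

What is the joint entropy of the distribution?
H(P,Q) = -Σ P(P,Q) log₂ P(P,Q), summed over the non-zero cells:
H(P,Q) = -[(1/8)·log₂(1/8) + (1/8)·log₂(1/8) + (1/4)·log₂(1/4) + (1/8)·log₂(1/8) + (3/8)·log₂(3/8)]
  = 0.3750 + 0.3750 + 0.5000 + 0.3750 + 0.5306
  = 2.1556 bits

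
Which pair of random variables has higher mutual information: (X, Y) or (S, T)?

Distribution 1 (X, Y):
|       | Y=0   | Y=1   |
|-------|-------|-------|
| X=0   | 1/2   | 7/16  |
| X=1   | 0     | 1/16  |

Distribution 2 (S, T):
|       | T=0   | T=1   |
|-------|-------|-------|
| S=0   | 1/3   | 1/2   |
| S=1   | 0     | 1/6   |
Distribution 1 (X, Y):
Marginal P(X) (row sums):
  P(X=0) = 1/2 + 7/16 = 15/16
  P(X=1) = 0 + 1/16 = 1/16
Marginal P(Y) (column sums):
  P(Y=0) = 1/2 + 0 = 1/2
  P(Y=1) = 7/16 + 1/16 = 1/2

H(X) = -[(15/16)·log₂(15/16) + (1/16)·log₂(1/16)]
  = 0.0873 + 0.2500
  = 0.3373 bits
H(Y) = -[(1/2)·log₂(1/2) + (1/2)·log₂(1/2)]
  = 0.5000 + 0.5000
  = 1.0000 bits
H(X,Y) = -[(1/2)·log₂(1/2) + (7/16)·log₂(7/16) + (1/16)·log₂(1/16)]
  = 0.5000 + 0.5218 + 0.2500
  = 1.2718 bits

I(X;Y) = H(X) + H(Y) - H(X,Y)
  = 0.3373 + 1.0000 - 1.2718
  = 0.0655 bits

Distribution 2 (S, T):
Marginal P(S) (row sums):
  P(S=0) = 1/3 + 1/2 = 5/6
  P(S=1) = 0 + 1/6 = 1/6
Marginal P(T) (column sums):
  P(T=0) = 1/3 + 0 = 1/3
  P(T=1) = 1/2 + 1/6 = 2/3

H(S) = -[(5/6)·log₂(5/6) + (1/6)·log₂(1/6)]
  = 0.2192 + 0.4308
  = 0.6500 bits
H(T) = -[(1/3)·log₂(1/3) + (2/3)·log₂(2/3)]
  = 0.5283 + 0.3900
  = 0.9183 bits
H(S,T) = -[(1/3)·log₂(1/3) + (1/2)·log₂(1/2) + (1/6)·log₂(1/6)]
  = 0.5283 + 0.5000 + 0.4308
  = 1.4591 bits

I(S;T) = H(S) + H(T) - H(S,T)
  = 0.6500 + 0.9183 - 1.4591
  = 0.1092 bits

I(S;T) = 0.1092 bits > I(X;Y) = 0.0655 bits, so (S, T) has the higher mutual information (stronger dependence).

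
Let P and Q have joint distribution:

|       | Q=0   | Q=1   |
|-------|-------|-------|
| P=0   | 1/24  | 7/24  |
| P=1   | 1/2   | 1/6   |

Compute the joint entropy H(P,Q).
H(P,Q) = -Σ P(P,Q) log₂ P(P,Q), summed over the non-zero cells:
H(P,Q) = -[(1/24)·log₂(1/24) + (7/24)·log₂(7/24) + (1/2)·log₂(1/2) + (1/6)·log₂(1/6)]
  = 0.1910 + 0.5185 + 0.5000 + 0.4308
  = 1.6403 bits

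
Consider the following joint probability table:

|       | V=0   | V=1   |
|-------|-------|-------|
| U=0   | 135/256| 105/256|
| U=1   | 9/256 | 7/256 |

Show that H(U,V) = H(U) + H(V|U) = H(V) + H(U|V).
Marginal P(U) (row sums):
  P(U=0) = 135/256 + 105/256 = 15/16
  P(U=1) = 9/256 + 7/256 = 1/16
Marginal P(V) (column sums):
  P(V=0) = 135/256 + 9/256 = 9/16
  P(V=1) = 105/256 + 7/256 = 7/16

Decomposition 1: H(U) + H(V|U)
H(U) = -[(15/16)·log₂(15/16) + (1/16)·log₂(1/16)]
  = 0.0873 + 0.2500
  = 0.3373 bits
H(V|U) = -Σ P(U,V)·log₂ P(V|U), where P(V|U) = P(U,V) / P(U)
  (U=0,V=0): P(V|U) = (135/256)/(15/16) = 9/16;  -(135/256)·log₂(9/16) = 0.4377
  (U=0,V=1): P(V|U) = (105/256)/(15/16) = 7/16;  -(105/256)·log₂(7/16) = 0.4892
  (U=1,V=0): P(V|U) = (9/256)/(1/16) = 9/16;  -(9/256)·log₂(9/16) = 0.0292
  (U=1,V=1): P(V|U) = (7/256)/(1/16) = 7/16;  -(7/256)·log₂(7/16) = 0.0326
H(V|U) = 0.4377 + 0.4892 + 0.0292 + 0.0326
  = 0.9887 bits
H(U) + H(V|U) = 0.3373 + 0.9887 = 1.3260 bits

Decomposition 2: H(V) + H(U|V)
H(V) = -[(9/16)·log₂(9/16) + (7/16)·log₂(7/16)]
  = 0.4669 + 0.5218
  = 0.9887 bits
H(U|V) = -Σ P(U,V)·log₂ P(U|V), where P(U|V) = P(U,V) / P(V)
  (U=0,V=0): P(U|V) = (135/256)/(9/16) = 15/16;  -(135/256)·log₂(15/16) = 0.0491
  (U=0,V=1): P(U|V) = (105/256)/(7/16) = 15/16;  -(105/256)·log₂(15/16) = 0.0382
  (U=1,V=0): P(U|V) = (9/256)/(9/16) = 1/16;  -(9/256)·log₂(1/16) = 0.1406
  (U=1,V=1): P(U|V) = (7/256)/(7/16) = 1/16;  -(7/256)·log₂(1/16) = 0.1094
H(U|V) = 0.0491 + 0.0382 + 0.1406 + 0.1094
  = 0.3373 bits
H(V) + H(U|V) = 0.9887 + 0.3373 = 1.3260 bits

Direct computation of the joint entropy:
H(U,V) = -[(135/256)·log₂(135/256) + (105/256)·log₂(105/256) + (9/256)·log₂(9/256) + (7/256)·log₂(7/256)]
  = 0.4868 + 0.5274 + 0.1698 + 0.1420
  = 1.3260 bits

All three agree: H(U,V) = 1.3260 bits ✓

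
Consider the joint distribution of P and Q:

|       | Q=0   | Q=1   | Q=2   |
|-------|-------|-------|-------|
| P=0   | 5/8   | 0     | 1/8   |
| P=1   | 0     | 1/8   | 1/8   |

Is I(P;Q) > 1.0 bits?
Marginal P(P) (row sums):
  P(P=0) = 5/8 + 0 + 1/8 = 3/4
  P(P=1) = 0 + 1/8 + 1/8 = 1/4
Marginal P(Q) (column sums):
  P(Q=0) = 5/8 + 0 = 5/8
  P(Q=1) = 0 + 1/8 = 1/8
  P(Q=2) = 1/8 + 1/8 = 1/4

H(P) = -[(3/4)·log₂(3/4) + (1/4)·log₂(1/4)]
  = 0.3113 + 0.5000
  = 0.8113 bits
H(Q) = -[(5/8)·log₂(5/8) + (1/8)·log₂(1/8) + (1/4)·log₂(1/4)]
  = 0.4238 + 0.3750 + 0.5000
  = 1.2988 bits
H(P,Q) = -[(5/8)·log₂(5/8) + (1/8)·log₂(1/8) + (1/8)·log₂(1/8) + (1/8)·log₂(1/8)]
  = 0.4238 + 0.3750 + 0.3750 + 0.3750
  = 1.5488 bits

I(P;Q) = H(P) + H(Q) - H(P,Q)
  = 0.8113 + 1.2988 - 1.5488
  = 0.5613 bits

No. I(P;Q) = 0.5613 bits, which is ≤ 1.0 bits.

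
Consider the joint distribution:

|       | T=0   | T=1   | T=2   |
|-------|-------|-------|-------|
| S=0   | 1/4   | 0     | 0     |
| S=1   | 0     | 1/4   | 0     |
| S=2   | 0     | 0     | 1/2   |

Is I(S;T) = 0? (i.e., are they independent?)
Marginal P(S) (row sums):
  P(S=0) = 1/4 + 0 + 0 = 1/4
  P(S=1) = 0 + 1/4 + 0 = 1/4
  P(S=2) = 0 + 0 + 1/2 = 1/2
Marginal P(T) (column sums):
  P(T=0) = 1/4 + 0 + 0 = 1/4
  P(T=1) = 0 + 1/4 + 0 = 1/4
  P(T=2) = 0 + 0 + 1/2 = 1/2

S and T are independent iff P(S=i,T=j) = P(S=i)·P(T=j) for every cell.
  P(S=0)·P(T=0) = 1/4 × 1/4 = 1/16, but P(S=0,T=0) = 1/4 ✗

No, S and T are not independent. Quantitatively, I(S;T) > 0:

H(S) = -[(1/4)·log₂(1/4) + (1/4)·log₂(1/4) + (1/2)·log₂(1/2)]
  = 0.5000 + 0.5000 + 0.5000
  = 1.5000 bits
H(T) = -[(1/4)·log₂(1/4) + (1/4)·log₂(1/4) + (1/2)·log₂(1/2)]
  = 0.5000 + 0.5000 + 0.5000
  = 1.5000 bits
H(S,T) = -[(1/4)·log₂(1/4) + (1/4)·log₂(1/4) + (1/2)·log₂(1/2)]
  = 0.5000 + 0.5000 + 0.5000
  = 1.5000 bits
I(S;T) = H(S) + H(T) - H(S,T) = 1.5000 + 1.5000 - 1.5000 = 1.5000 bits > 0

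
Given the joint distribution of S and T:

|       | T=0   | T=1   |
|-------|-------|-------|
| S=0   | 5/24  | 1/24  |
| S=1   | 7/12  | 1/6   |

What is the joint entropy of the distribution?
H(S,T) = -Σ P(S,T) log₂ P(S,T), summed over the non-zero cells:
H(S,T) = -[(5/24)·log₂(5/24) + (1/24)·log₂(1/24) + (7/12)·log₂(7/12) + (1/6)·log₂(1/6)]
  = 0.4715 + 0.1910 + 0.4536 + 0.4308
  = 1.5469 bits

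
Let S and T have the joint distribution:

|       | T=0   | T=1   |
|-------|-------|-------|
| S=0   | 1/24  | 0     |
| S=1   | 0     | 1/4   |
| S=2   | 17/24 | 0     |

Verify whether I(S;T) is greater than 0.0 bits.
Marginal P(S) (row sums):
  P(S=0) = 1/24 + 0 = 1/24
  P(S=1) = 0 + 1/4 = 1/4
  P(S=2) = 17/24 + 0 = 17/24
Marginal P(T) (column sums):
  P(T=0) = 1/24 + 0 + 17/24 = 3/4
  P(T=1) = 0 + 1/4 + 0 = 1/4

H(S) = -[(1/24)·log₂(1/24) + (1/4)·log₂(1/4) + (17/24)·log₂(17/24)]
  = 0.1910 + 0.5000 + 0.3524
  = 1.0434 bits
H(T) = -[(3/4)·log₂(3/4) + (1/4)·log₂(1/4)]
  = 0.3113 + 0.5000
  = 0.8113 bits
H(S,T) = -[(1/24)·log₂(1/24) + (1/4)·log₂(1/4) + (17/24)·log₂(17/24)]
  = 0.1910 + 0.5000 + 0.3524
  = 1.0434 bits

I(S;T) = H(S) + H(T) - H(S,T)
  = 1.0434 + 0.8113 - 1.0434
  = 0.8113 bits

Yes. I(S;T) = 0.8113 bits, which is > 0.0 bits.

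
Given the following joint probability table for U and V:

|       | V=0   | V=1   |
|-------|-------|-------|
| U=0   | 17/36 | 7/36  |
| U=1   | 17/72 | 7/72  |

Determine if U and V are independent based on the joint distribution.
Marginal P(U) (row sums):
  P(U=0) = 17/36 + 7/36 = 2/3
  P(U=1) = 17/72 + 7/72 = 1/3
Marginal P(V) (column sums):
  P(V=0) = 17/36 + 17/72 = 17/24
  P(V=1) = 7/36 + 7/72 = 7/24

U and V are independent iff P(U=i,V=j) = P(U=i)·P(V=j) for every cell.
  P(U=0)·P(V=0) = 2/3 × 17/24 = 17/36 = P(U=0,V=0) ✓
  P(U=0)·P(V=1) = 2/3 × 7/24 = 7/36 = P(U=0,V=1) ✓
  P(U=1)·P(V=0) = 1/3 × 17/24 = 17/72 = P(U=1,V=0) ✓
  P(U=1)·P(V=1) = 1/3 × 7/24 = 7/72 = P(U=1,V=1) ✓

Yes, U and V are independent: every cell factors, so I(U;V) = 0 bits.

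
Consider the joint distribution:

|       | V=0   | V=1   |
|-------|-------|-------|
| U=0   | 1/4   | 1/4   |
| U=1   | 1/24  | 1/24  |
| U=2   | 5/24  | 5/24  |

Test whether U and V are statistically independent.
Marginal P(U) (row sums):
  P(U=0) = 1/4 + 1/4 = 1/2
  P(U=1) = 1/24 + 1/24 = 1/12
  P(U=2) = 5/24 + 5/24 = 5/12
Marginal P(V) (column sums):
  P(V=0) = 1/4 + 1/24 + 5/24 = 1/2
  P(V=1) = 1/4 + 1/24 + 5/24 = 1/2

U and V are independent iff P(U=i,V=j) = P(U=i)·P(V=j) for every cell.
  P(U=0)·P(V=0) = 1/2 × 1/2 = 1/4 = P(U=0,V=0) ✓
  P(U=0)·P(V=1) = 1/2 × 1/2 = 1/4 = P(U=0,V=1) ✓
  P(U=1)·P(V=0) = 1/12 × 1/2 = 1/24 = P(U=1,V=0) ✓
  P(U=1)·P(V=1) = 1/12 × 1/2 = 1/24 = P(U=1,V=1) ✓
  P(U=2)·P(V=0) = 5/12 × 1/2 = 5/24 = P(U=2,V=0) ✓
  P(U=2)·P(V=1) = 5/12 × 1/2 = 5/24 = P(U=2,V=1) ✓

Yes, U and V are independent: every cell factors, so I(U;V) = 0 bits.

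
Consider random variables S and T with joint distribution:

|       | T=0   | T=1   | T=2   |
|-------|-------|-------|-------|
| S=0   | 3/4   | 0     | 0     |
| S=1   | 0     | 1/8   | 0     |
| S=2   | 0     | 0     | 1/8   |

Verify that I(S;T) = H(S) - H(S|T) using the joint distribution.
Left side, from I(S;T) = H(S) + H(T) - H(S,T):
Marginal P(S) (row sums):
  P(S=0) = 3/4 + 0 + 0 = 3/4
  P(S=1) = 0 + 1/8 + 0 = 1/8
  P(S=2) = 0 + 0 + 1/8 = 1/8
Marginal P(T) (column sums):
  P(T=0) = 3/4 + 0 + 0 = 3/4
  P(T=1) = 0 + 1/8 + 0 = 1/8
  P(T=2) = 0 + 0 + 1/8 = 1/8

H(S) = -[(3/4)·log₂(3/4) + (1/8)·log₂(1/8) + (1/8)·log₂(1/8)]
  = 0.3113 + 0.3750 + 0.3750
  = 1.0613 bits
H(T) = -[(3/4)·log₂(3/4) + (1/8)·log₂(1/8) + (1/8)·log₂(1/8)]
  = 0.3113 + 0.3750 + 0.3750
  = 1.0613 bits
H(S,T) = -[(3/4)·log₂(3/4) + (1/8)·log₂(1/8) + (1/8)·log₂(1/8)]
  = 0.3113 + 0.3750 + 0.3750
  = 1.0613 bits

I(S;T) = H(S) + H(T) - H(S,T)
  = 1.0613 + 1.0613 - 1.0613
  = 1.0613 bits

Right side, with H(S|T) computed directly from the conditional probabilities:
H(S|T) = -Σ P(S,T)·log₂ P(S|T), where P(S|T) = P(S,T) / P(T)
  (cells with P(S,T) = 0 contribute 0)
  (S=0,T=0): P(S|T) = (3/4)/(3/4) = 1;  -(3/4)·log₂(1) = 0.0000
  (S=1,T=1): P(S|T) = (1/8)/(1/8) = 1;  -(1/8)·log₂(1) = 0.0000
  (S=2,T=2): P(S|T) = (1/8)/(1/8) = 1;  -(1/8)·log₂(1) = 0.0000
H(S|T) = 0.0000 + 0.0000 + 0.0000
  = 0.0000 bits
H(S) - H(S|T) = 1.0613 - 0.0000 = 1.0613 bits

Both sides equal 1.0613 bits, so I(S;T) = H(S) - H(S|T) ✓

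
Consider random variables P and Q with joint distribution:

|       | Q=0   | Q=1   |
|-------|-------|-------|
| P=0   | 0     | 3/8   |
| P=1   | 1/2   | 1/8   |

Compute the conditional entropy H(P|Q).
Marginal P(Q) (column sums):
  P(Q=0) = 0 + 1/2 = 1/2
  P(Q=1) = 3/8 + 1/8 = 1/2

H(P|Q) = -Σ P(P,Q)·log₂ P(P|Q), where P(P|Q) = P(P,Q) / P(Q)
  (cells with P(P,Q) = 0 contribute 0)
  (P=0,Q=1): P(P|Q) = (3/8)/(1/2) = 3/4;  -(3/8)·log₂(3/4) = 0.1556
  (P=1,Q=0): P(P|Q) = (1/2)/(1/2) = 1;  -(1/2)·log₂(1) = 0.0000
  (P=1,Q=1): P(P|Q) = (1/8)/(1/2) = 1/4;  -(1/8)·log₂(1/4) = 0.2500
H(P|Q) = 0.1556 + 0.0000 + 0.2500
  = 0.4056 bits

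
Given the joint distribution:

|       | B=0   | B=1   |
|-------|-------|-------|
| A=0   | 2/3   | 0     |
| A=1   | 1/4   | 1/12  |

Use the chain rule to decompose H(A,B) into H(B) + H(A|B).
By the chain rule: H(A,B) = H(B) + H(A|B)

Marginal P(B) (column sums):
  P(B=0) = 2/3 + 1/4 = 11/12
  P(B=1) = 0 + 1/12 = 1/12
H(B) = -[(11/12)·log₂(11/12) + (1/12)·log₂(1/12)]
  = 0.1151 + 0.2987
  = 0.4138 bits
H(A|B) = -Σ P(A,B)·log₂ P(A|B), where P(A|B) = P(A,B) / P(B)
  (cells with P(A,B) = 0 contribute 0)
  (A=0,B=0): P(A|B) = (2/3)/(11/12) = 8/11;  -(2/3)·log₂(8/11) = 0.3063
  (A=1,B=0): P(A|B) = (1/4)/(11/12) = 3/11;  -(1/4)·log₂(3/11) = 0.4686
  (A=1,B=1): P(A|B) = (1/12)/(1/12) = 1;  -(1/12)·log₂(1) = 0.0000
H(A|B) = 0.3063 + 0.4686 + 0.0000
  = 0.7749 bits

H(A,B) = H(B) + H(A|B) = 0.4138 + 0.7749 = 1.1887 bits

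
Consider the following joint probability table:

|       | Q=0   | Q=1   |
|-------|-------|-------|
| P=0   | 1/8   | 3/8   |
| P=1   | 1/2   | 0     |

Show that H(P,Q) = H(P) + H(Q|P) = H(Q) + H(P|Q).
Marginal P(P) (row sums):
  P(P=0) = 1/8 + 3/8 = 1/2
  P(P=1) = 1/2 + 0 = 1/2
Marginal P(Q) (column sums):
  P(Q=0) = 1/8 + 1/2 = 5/8
  P(Q=1) = 3/8 + 0 = 3/8

Decomposition 1: H(P) + H(Q|P)
H(P) = -[(1/2)·log₂(1/2) + (1/2)·log₂(1/2)]
  = 0.5000 + 0.5000
  = 1.0000 bits
H(Q|P) = -Σ P(P,Q)·log₂ P(Q|P), where P(Q|P) = P(P,Q) / P(P)
  (cells with P(P,Q) = 0 contribute 0)
  (P=0,Q=0): P(Q|P) = (1/8)/(1/2) = 1/4;  -(1/8)·log₂(1/4) = 0.2500
  (P=0,Q=1): P(Q|P) = (3/8)/(1/2) = 3/4;  -(3/8)·log₂(3/4) = 0.1556
  (P=1,Q=0): P(Q|P) = (1/2)/(1/2) = 1;  -(1/2)·log₂(1) = 0.0000
H(Q|P) = 0.2500 + 0.1556 + 0.0000
  = 0.4056 bits
H(P) + H(Q|P) = 1.0000 + 0.4056 = 1.4056 bits

Decomposition 2: H(Q) + H(P|Q)
H(Q) = -[(5/8)·log₂(5/8) + (3/8)·log₂(3/8)]
  = 0.4238 + 0.5306
  = 0.9544 bits
H(P|Q) = -Σ P(P,Q)·log₂ P(P|Q), where P(P|Q) = P(P,Q) / P(Q)
  (cells with P(P,Q) = 0 contribute 0)
  (P=0,Q=0): P(P|Q) = (1/8)/(5/8) = 1/5;  -(1/8)·log₂(1/5) = 0.2902
  (P=0,Q=1): P(P|Q) = (3/8)/(3/8) = 1;  -(3/8)·log₂(1) = 0.0000
  (P=1,Q=0): P(P|Q) = (1/2)/(5/8) = 4/5;  -(1/2)·log₂(4/5) = 0.1610
H(P|Q) = 0.2902 + 0.0000 + 0.1610
  = 0.4512 bits
H(Q) + H(P|Q) = 0.9544 + 0.4512 = 1.4056 bits

Direct computation of the joint entropy:
H(P,Q) = -[(1/8)·log₂(1/8) + (3/8)·log₂(3/8) + (1/2)·log₂(1/2)]
  = 0.3750 + 0.5306 + 0.5000
  = 1.4056 bits

All three agree: H(P,Q) = 1.4056 bits ✓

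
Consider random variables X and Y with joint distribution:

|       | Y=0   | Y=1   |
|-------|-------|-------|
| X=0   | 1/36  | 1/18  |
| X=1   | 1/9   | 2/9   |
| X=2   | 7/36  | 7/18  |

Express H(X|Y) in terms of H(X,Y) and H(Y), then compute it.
H(X|Y) = H(X,Y) - H(Y)

Marginal P(Y) (column sums):
  P(Y=0) = 1/36 + 1/9 + 7/36 = 1/3
  P(Y=1) = 1/18 + 2/9 + 7/18 = 2/3

H(X,Y) = -[(1/36)·log₂(1/36) + (1/18)·log₂(1/18) + (1/9)·log₂(1/9) + (2/9)·log₂(2/9) + (7/36)·log₂(7/36) + (7/18)·log₂(7/18)]
  = 0.1436 + 0.2317 + 0.3522 + 0.4822 + 0.4594 + 0.5299
  = 2.1990 bits
H(Y) = -[(1/3)·log₂(1/3) + (2/3)·log₂(2/3)]
  = 0.5283 + 0.3900
  = 0.9183 bits

H(X|Y) = 2.1990 - 0.9183 = 1.2807 bits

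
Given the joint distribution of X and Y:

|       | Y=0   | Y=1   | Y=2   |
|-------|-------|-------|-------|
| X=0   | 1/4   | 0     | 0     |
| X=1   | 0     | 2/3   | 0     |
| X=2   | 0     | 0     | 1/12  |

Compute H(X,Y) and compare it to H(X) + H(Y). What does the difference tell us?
Marginal P(X) (row sums):
  P(X=0) = 1/4 + 0 + 0 = 1/4
  P(X=1) = 0 + 2/3 + 0 = 2/3
  P(X=2) = 0 + 0 + 1/12 = 1/12
Marginal P(Y) (column sums):
  P(Y=0) = 1/4 + 0 + 0 = 1/4
  P(Y=1) = 0 + 2/3 + 0 = 2/3
  P(Y=2) = 0 + 0 + 1/12 = 1/12

H(X,Y) = -[(1/4)·log₂(1/4) + (2/3)·log₂(2/3) + (1/12)·log₂(1/12)]
  = 0.5000 + 0.3900 + 0.2987
  = 1.1887 bits
H(X) = -[(1/4)·log₂(1/4) + (2/3)·log₂(2/3) + (1/12)·log₂(1/12)]
  = 0.5000 + 0.3900 + 0.2987
  = 1.1887 bits
H(Y) = -[(1/4)·log₂(1/4) + (2/3)·log₂(2/3) + (1/12)·log₂(1/12)]
  = 0.5000 + 0.3900 + 0.2987
  = 1.1887 bits

H(X) + H(Y) = 1.1887 + 1.1887 = 2.3774 bits
Difference: H(X) + H(Y) - H(X,Y) = 2.3774 - 1.1887 = 1.1887 bits = I(X;Y)

The difference is the mutual information; it is positive here, so X and Y are dependent (knowing one reduces uncertainty about the other by 1.1887 bits).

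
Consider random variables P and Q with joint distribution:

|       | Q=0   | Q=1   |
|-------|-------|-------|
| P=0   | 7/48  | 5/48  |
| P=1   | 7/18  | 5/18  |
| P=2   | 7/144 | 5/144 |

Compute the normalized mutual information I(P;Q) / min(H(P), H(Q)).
Marginal P(P) (row sums):
  P(P=0) = 7/48 + 5/48 = 1/4
  P(P=1) = 7/18 + 5/18 = 2/3
  P(P=2) = 7/144 + 5/144 = 1/12
Marginal P(Q) (column sums):
  P(Q=0) = 7/48 + 7/18 + 7/144 = 7/12
  P(Q=1) = 5/48 + 5/18 + 5/144 = 5/12

H(P) = -[(1/4)·log₂(1/4) + (2/3)·log₂(2/3) + (1/12)·log₂(1/12)]
  = 0.5000 + 0.3900 + 0.2987
  = 1.1887 bits
H(Q) = -[(7/12)·log₂(7/12) + (5/12)·log₂(5/12)]
  = 0.4536 + 0.5263
  = 0.9799 bits
H(P,Q) = -[(7/48)·log₂(7/48) + (5/48)·log₂(5/48) + (7/18)·log₂(7/18) + (5/18)·log₂(5/18) + (7/144)·log₂(7/144) + (5/144)·log₂(5/144)]
  = 0.4051 + 0.3399 + 0.5299 + 0.5133 + 0.2121 + 0.1683
  = 2.1686 bits

I(P;Q) = H(P) + H(Q) - H(P,Q)
  = 1.1887 + 0.9799 - 2.1686
  = 0.0000 bits

min(H(P), H(Q)) = min(1.1887, 0.9799) = 0.9799 bits
Normalized MI = 0.0000 / 0.9799 = 0.0000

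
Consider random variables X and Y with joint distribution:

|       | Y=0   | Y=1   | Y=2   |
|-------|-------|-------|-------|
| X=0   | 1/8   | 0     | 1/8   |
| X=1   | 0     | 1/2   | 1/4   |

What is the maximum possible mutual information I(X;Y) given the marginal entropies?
The upper bound on mutual information is I(X;Y) ≤ min(H(X), H(Y)).

Marginal P(X) (row sums):
  P(X=0) = 1/8 + 0 + 1/8 = 1/4
  P(X=1) = 0 + 1/2 + 1/4 = 3/4
Marginal P(Y) (column sums):
  P(Y=0) = 1/8 + 0 = 1/8
  P(Y=1) = 0 + 1/2 = 1/2
  P(Y=2) = 1/8 + 1/4 = 3/8

H(X) = -[(1/4)·log₂(1/4) + (3/4)·log₂(3/4)]
  = 0.5000 + 0.3113
  = 0.8113 bits
H(Y) = -[(1/8)·log₂(1/8) + (1/2)·log₂(1/2) + (3/8)·log₂(3/8)]
  = 0.3750 + 0.5000 + 0.5306
  = 1.4056 bits

Maximum possible I(X;Y) = min(0.8113, 1.4056) = 0.8113 bits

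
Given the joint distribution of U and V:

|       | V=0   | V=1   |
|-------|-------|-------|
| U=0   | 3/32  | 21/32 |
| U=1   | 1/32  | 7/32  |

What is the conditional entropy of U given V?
Marginal P(V) (column sums):
  P(V=0) = 3/32 + 1/32 = 1/8
  P(V=1) = 21/32 + 7/32 = 7/8

H(U|V) = -Σ P(U,V)·log₂ P(U|V), where P(U|V) = P(U,V) / P(V)
  (U=0,V=0): P(U|V) = (3/32)/(1/8) = 3/4;  -(3/32)·log₂(3/4) = 0.0389
  (U=0,V=1): P(U|V) = (21/32)/(7/8) = 3/4;  -(21/32)·log₂(3/4) = 0.2724
  (U=1,V=0): P(U|V) = (1/32)/(1/8) = 1/4;  -(1/32)·log₂(1/4) = 0.0625
  (U=1,V=1): P(U|V) = (7/32)/(7/8) = 1/4;  -(7/32)·log₂(1/4) = 0.4375
H(U|V) = 0.0389 + 0.2724 + 0.0625 + 0.4375
  = 0.8113 bits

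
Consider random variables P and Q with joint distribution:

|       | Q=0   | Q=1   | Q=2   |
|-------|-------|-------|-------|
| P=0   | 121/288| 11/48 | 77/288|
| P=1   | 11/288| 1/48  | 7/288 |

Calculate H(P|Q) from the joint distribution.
Marginal P(Q) (column sums):
  P(Q=0) = 121/288 + 11/288 = 11/24
  P(Q=1) = 11/48 + 1/48 = 1/4
  P(Q=2) = 77/288 + 7/288 = 7/24

H(P|Q) = -Σ P(P,Q)·log₂ P(P|Q), where P(P|Q) = P(P,Q) / P(Q)
  (P=0,Q=0): P(P|Q) = (121/288)/(11/24) = 11/12;  -(121/288)·log₂(11/12) = 0.0527
  (P=0,Q=1): P(P|Q) = (11/48)/(1/4) = 11/12;  -(11/48)·log₂(11/12) = 0.0288
  (P=0,Q=2): P(P|Q) = (77/288)/(7/24) = 11/12;  -(77/288)·log₂(11/12) = 0.0336
  (P=1,Q=0): P(P|Q) = (11/288)/(11/24) = 1/12;  -(11/288)·log₂(1/12) = 0.1369
  (P=1,Q=1): P(P|Q) = (1/48)/(1/4) = 1/12;  -(1/48)·log₂(1/12) = 0.0747
  (P=1,Q=2): P(P|Q) = (7/288)/(7/24) = 1/12;  -(7/288)·log₂(1/12) = 0.0871
H(P|Q) = 0.0527 + 0.0288 + 0.0336 + 0.1369 + 0.0747 + 0.0871
  = 0.4138 bits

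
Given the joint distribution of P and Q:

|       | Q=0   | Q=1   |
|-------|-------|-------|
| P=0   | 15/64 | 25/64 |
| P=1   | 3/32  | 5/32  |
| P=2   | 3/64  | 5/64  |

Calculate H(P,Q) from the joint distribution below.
H(P,Q) = -Σ P(P,Q) log₂ P(P,Q), summed over the non-zero cells:
H(P,Q) = -[(15/64)·log₂(15/64) + (25/64)·log₂(25/64) + (3/32)·log₂(3/32) + (5/32)·log₂(5/32) + (3/64)·log₂(3/64) + (5/64)·log₂(5/64)]
  = 0.4906 + 0.5297 + 0.3202 + 0.4184 + 0.2070 + 0.2873
  = 2.2532 bits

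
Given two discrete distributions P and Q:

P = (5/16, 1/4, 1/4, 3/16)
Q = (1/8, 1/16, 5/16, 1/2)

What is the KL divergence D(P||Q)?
D(P||Q) = Σ P(i) log₂(P(i)/Q(i))
  i=0: (5/16) × log₂((5/16)/(1/8)) = (5/16) × log₂(5/2) = 0.4131
  i=1: (1/4) × log₂((1/4)/(1/16)) = (1/4) × log₂(4) = 0.5000
  i=2: (1/4) × log₂((1/4)/(5/16)) = (1/4) × log₂(4/5) = -0.0805
  i=3: (3/16) × log₂((3/16)/(1/2)) = (3/16) × log₂(3/8) = -0.2653
D(P||Q) = 0.4131 + 0.5000 - 0.0805 - 0.2653
  = 0.5673 bits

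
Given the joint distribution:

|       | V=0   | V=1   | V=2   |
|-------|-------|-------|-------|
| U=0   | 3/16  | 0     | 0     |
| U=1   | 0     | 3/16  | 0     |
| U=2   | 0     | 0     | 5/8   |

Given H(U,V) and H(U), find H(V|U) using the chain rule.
From the chain rule: H(U,V) = H(U) + H(V|U)
Therefore: H(V|U) = H(U,V) - H(U)

H(U,V) = -[(3/16)·log₂(3/16) + (3/16)·log₂(3/16) + (5/8)·log₂(5/8)]
  = 0.4528 + 0.4528 + 0.4238
  = 1.3294 bits
Marginal P(U) (row sums):
  P(U=0) = 3/16 + 0 + 0 = 3/16
  P(U=1) = 0 + 3/16 + 0 = 3/16
  P(U=2) = 0 + 0 + 5/8 = 5/8
H(U) = -[(3/16)·log₂(3/16) + (3/16)·log₂(3/16) + (5/8)·log₂(5/8)]
  = 0.4528 + 0.4528 + 0.4238
  = 1.3294 bits

H(V|U) = 1.3294 - 1.3294 = 0.0000 bits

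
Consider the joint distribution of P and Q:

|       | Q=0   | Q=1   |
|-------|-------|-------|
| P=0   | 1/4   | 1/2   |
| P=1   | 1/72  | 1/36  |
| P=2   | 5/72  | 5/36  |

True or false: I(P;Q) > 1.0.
Marginal P(P) (row sums):
  P(P=0) = 1/4 + 1/2 = 3/4
  P(P=1) = 1/72 + 1/36 = 1/24
  P(P=2) = 5/72 + 5/36 = 5/24
Marginal P(Q) (column sums):
  P(Q=0) = 1/4 + 1/72 + 5/72 = 1/3
  P(Q=1) = 1/2 + 1/36 + 5/36 = 2/3

H(P) = -[(3/4)·log₂(3/4) + (1/24)·log₂(1/24) + (5/24)·log₂(5/24)]
  = 0.3113 + 0.1910 + 0.4715
  = 0.9738 bits
H(Q) = -[(1/3)·log₂(1/3) + (2/3)·log₂(2/3)]
  = 0.5283 + 0.3900
  = 0.9183 bits
H(P,Q) = -[(1/4)·log₂(1/4) + (1/2)·log₂(1/2) + (1/72)·log₂(1/72) + (1/36)·log₂(1/36) + (5/72)·log₂(5/72) + (5/36)·log₂(5/36)]
  = 0.5000 + 0.5000 + 0.0857 + 0.1436 + 0.2672 + 0.3956
  = 1.8921 bits

I(P;Q) = H(P) + H(Q) - H(P,Q)
  = 0.9738 + 0.9183 - 1.8921
  = 0.0000 bits

False. I(P;Q) = 0.0000 bits, which is ≤ 1.0 bits.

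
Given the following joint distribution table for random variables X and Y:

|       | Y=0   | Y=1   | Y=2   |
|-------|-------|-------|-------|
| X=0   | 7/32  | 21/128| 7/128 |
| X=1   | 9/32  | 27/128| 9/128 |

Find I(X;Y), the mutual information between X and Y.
Marginal P(X) (row sums):
  P(X=0) = 7/32 + 21/128 + 7/128 = 7/16
  P(X=1) = 9/32 + 27/128 + 9/128 = 9/16
Marginal P(Y) (column sums):
  P(Y=0) = 7/32 + 9/32 = 1/2
  P(Y=1) = 21/128 + 27/128 = 3/8
  P(Y=2) = 7/128 + 9/128 = 1/8

H(X) = -[(7/16)·log₂(7/16) + (9/16)·log₂(9/16)]
  = 0.5218 + 0.4669
  = 0.9887 bits
H(Y) = -[(1/2)·log₂(1/2) + (3/8)·log₂(3/8) + (1/8)·log₂(1/8)]
  = 0.5000 + 0.5306 + 0.3750
  = 1.4056 bits
H(X,Y) = -[(7/32)·log₂(7/32) + (21/128)·log₂(21/128) + (7/128)·log₂(7/128) + (9/32)·log₂(9/32) + (27/128)·log₂(27/128) + (9/128)·log₂(9/128)]
  = 0.4796 + 0.4278 + 0.2293 + 0.5147 + 0.4736 + 0.2693
  = 2.3943 bits

I(X;Y) = H(X) + H(Y) - H(X,Y)
  = 0.9887 + 1.4056 - 2.3943
  = 0.0000 bits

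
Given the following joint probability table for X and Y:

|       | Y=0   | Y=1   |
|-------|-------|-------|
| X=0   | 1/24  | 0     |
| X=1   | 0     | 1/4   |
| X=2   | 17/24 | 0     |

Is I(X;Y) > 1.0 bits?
Marginal P(X) (row sums):
  P(X=0) = 1/24 + 0 = 1/24
  P(X=1) = 0 + 1/4 = 1/4
  P(X=2) = 17/24 + 0 = 17/24
Marginal P(Y) (column sums):
  P(Y=0) = 1/24 + 0 + 17/24 = 3/4
  P(Y=1) = 0 + 1/4 + 0 = 1/4

H(X) = -[(1/24)·log₂(1/24) + (1/4)·log₂(1/4) + (17/24)·log₂(17/24)]
  = 0.1910 + 0.5000 + 0.3524
  = 1.0434 bits
H(Y) = -[(3/4)·log₂(3/4) + (1/4)·log₂(1/4)]
  = 0.3113 + 0.5000
  = 0.8113 bits
H(X,Y) = -[(1/24)·log₂(1/24) + (1/4)·log₂(1/4) + (17/24)·log₂(17/24)]
  = 0.1910 + 0.5000 + 0.3524
  = 1.0434 bits

I(X;Y) = H(X) + H(Y) - H(X,Y)
  = 1.0434 + 0.8113 - 1.0434
  = 0.8113 bits

No. I(X;Y) = 0.8113 bits, which is ≤ 1.0 bits.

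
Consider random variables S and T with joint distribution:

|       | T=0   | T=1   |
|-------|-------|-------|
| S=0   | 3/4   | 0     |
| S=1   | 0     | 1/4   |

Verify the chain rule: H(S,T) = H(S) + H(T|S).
Left side:
H(S,T) = -[(3/4)·log₂(3/4) + (1/4)·log₂(1/4)]
  = 0.3113 + 0.5000
  = 0.8113 bits

Right side:
Marginal P(S) (row sums):
  P(S=0) = 3/4 + 0 = 3/4
  P(S=1) = 0 + 1/4 = 1/4
H(S) = -[(3/4)·log₂(3/4) + (1/4)·log₂(1/4)]
  = 0.3113 + 0.5000
  = 0.8113 bits
H(T|S) = -Σ P(S,T)·log₂ P(T|S), where P(T|S) = P(S,T) / P(S)
  (cells with P(S,T) = 0 contribute 0)
  (S=0,T=0): P(T|S) = (3/4)/(3/4) = 1;  -(3/4)·log₂(1) = 0.0000
  (S=1,T=1): P(T|S) = (1/4)/(1/4) = 1;  -(1/4)·log₂(1) = 0.0000
H(T|S) = 0.0000 + 0.0000
  = 0.0000 bits
H(S) + H(T|S) = 0.8113 + 0.0000 = 0.8113 bits

Both sides equal 0.8113 bits, so the chain rule holds ✓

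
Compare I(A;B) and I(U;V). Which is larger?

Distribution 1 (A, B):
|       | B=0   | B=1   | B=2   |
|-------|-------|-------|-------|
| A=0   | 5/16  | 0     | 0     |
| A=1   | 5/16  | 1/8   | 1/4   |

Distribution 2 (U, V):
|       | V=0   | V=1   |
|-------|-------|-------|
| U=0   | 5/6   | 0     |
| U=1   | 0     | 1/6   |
Distribution 1 (A, B):
Marginal P(A) (row sums):
  P(A=0) = 5/16 + 0 + 0 = 5/16
  P(A=1) = 5/16 + 1/8 + 1/4 = 11/16
Marginal P(B) (column sums):
  P(B=0) = 5/16 + 5/16 = 5/8
  P(B=1) = 0 + 1/8 = 1/8
  P(B=2) = 0 + 1/4 = 1/4

H(A) = -[(5/16)·log₂(5/16) + (11/16)·log₂(11/16)]
  = 0.5244 + 0.3716
  = 0.8960 bits
H(B) = -[(5/8)·log₂(5/8) + (1/8)·log₂(1/8) + (1/4)·log₂(1/4)]
  = 0.4238 + 0.3750 + 0.5000
  = 1.2988 bits
H(A,B) = -[(5/16)·log₂(5/16) + (5/16)·log₂(5/16) + (1/8)·log₂(1/8) + (1/4)·log₂(1/4)]
  = 0.5244 + 0.5244 + 0.3750 + 0.5000
  = 1.9238 bits

I(A;B) = H(A) + H(B) - H(A,B)
  = 0.8960 + 1.2988 - 1.9238
  = 0.2710 bits

Distribution 2 (U, V):
Marginal P(U) (row sums):
  P(U=0) = 5/6 + 0 = 5/6
  P(U=1) = 0 + 1/6 = 1/6
Marginal P(V) (column sums):
  P(V=0) = 5/6 + 0 = 5/6
  P(V=1) = 0 + 1/6 = 1/6

H(U) = -[(5/6)·log₂(5/6) + (1/6)·log₂(1/6)]
  = 0.2192 + 0.4308
  = 0.6500 bits
H(V) = -[(5/6)·log₂(5/6) + (1/6)·log₂(1/6)]
  = 0.2192 + 0.4308
  = 0.6500 bits
H(U,V) = -[(5/6)·log₂(5/6) + (1/6)·log₂(1/6)]
  = 0.2192 + 0.4308
  = 0.6500 bits

I(U;V) = H(U) + H(V) - H(U,V)
  = 0.6500 + 0.6500 - 0.6500
  = 0.6500 bits

I(U;V) = 0.6500 bits > I(A;B) = 0.2710 bits, so (U, V) has the higher mutual information (stronger dependence).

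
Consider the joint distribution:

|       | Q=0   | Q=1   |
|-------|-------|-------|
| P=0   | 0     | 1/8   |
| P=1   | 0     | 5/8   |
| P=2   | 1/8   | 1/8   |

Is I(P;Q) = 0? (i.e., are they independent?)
Marginal P(P) (row sums):
  P(P=0) = 0 + 1/8 = 1/8
  P(P=1) = 0 + 5/8 = 5/8
  P(P=2) = 1/8 + 1/8 = 1/4
Marginal P(Q) (column sums):
  P(Q=0) = 0 + 0 + 1/8 = 1/8
  P(Q=1) = 1/8 + 5/8 + 1/8 = 7/8

P and Q are independent iff P(P=i,Q=j) = P(P=i)·P(Q=j) for every cell.
  P(P=0)·P(Q=0) = 1/8 × 1/8 = 1/64, but P(P=0,Q=0) = 0 ✗

No, P and Q are not independent. Quantitatively, I(P;Q) > 0:

H(P) = -[(1/8)·log₂(1/8) + (5/8)·log₂(5/8) + (1/4)·log₂(1/4)]
  = 0.3750 + 0.4238 + 0.5000
  = 1.2988 bits
H(Q) = -[(1/8)·log₂(1/8) + (7/8)·log₂(7/8)]
  = 0.3750 + 0.1686
  = 0.5436 bits
H(P,Q) = -[(1/8)·log₂(1/8) + (5/8)·log₂(5/8) + (1/8)·log₂(1/8) + (1/8)·log₂(1/8)]
  = 0.3750 + 0.4238 + 0.3750 + 0.3750
  = 1.5488 bits
I(P;Q) = H(P) + H(Q) - H(P,Q) = 1.2988 + 0.5436 - 1.5488 = 0.2936 bits > 0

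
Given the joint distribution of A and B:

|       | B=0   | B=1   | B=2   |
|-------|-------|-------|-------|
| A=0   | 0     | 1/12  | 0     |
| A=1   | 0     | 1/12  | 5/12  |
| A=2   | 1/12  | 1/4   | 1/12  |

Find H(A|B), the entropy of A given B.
Marginal P(B) (column sums):
  P(B=0) = 0 + 0 + 1/12 = 1/12
  P(B=1) = 1/12 + 1/12 + 1/4 = 5/12
  P(B=2) = 0 + 5/12 + 1/12 = 1/2

H(A|B) = -Σ P(A,B)·log₂ P(A|B), where P(A|B) = P(A,B) / P(B)
  (cells with P(A,B) = 0 contribute 0)
  (A=0,B=1): P(A|B) = (1/12)/(5/12) = 1/5;  -(1/12)·log₂(1/5) = 0.1935
  (A=1,B=1): P(A|B) = (1/12)/(5/12) = 1/5;  -(1/12)·log₂(1/5) = 0.1935
  (A=1,B=2): P(A|B) = (5/12)/(1/2) = 5/6;  -(5/12)·log₂(5/6) = 0.1096
  (A=2,B=0): P(A|B) = (1/12)/(1/12) = 1;  -(1/12)·log₂(1) = 0.0000
  (A=2,B=1): P(A|B) = (1/4)/(5/12) = 3/5;  -(1/4)·log₂(3/5) = 0.1842
  (A=2,B=2): P(A|B) = (1/12)/(1/2) = 1/6;  -(1/12)·log₂(1/6) = 0.2154
H(A|B) = 0.1935 + 0.1935 + 0.1096 + 0.0000 + 0.1842 + 0.2154
  = 0.8962 bits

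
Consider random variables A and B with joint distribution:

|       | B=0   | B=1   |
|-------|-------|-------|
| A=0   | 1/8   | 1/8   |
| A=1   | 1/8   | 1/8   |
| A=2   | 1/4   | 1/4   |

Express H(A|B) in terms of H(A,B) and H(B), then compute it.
H(A|B) = H(A,B) - H(B)

Marginal P(B) (column sums):
  P(B=0) = 1/8 + 1/8 + 1/4 = 1/2
  P(B=1) = 1/8 + 1/8 + 1/4 = 1/2

H(A,B) = -[(1/8)·log₂(1/8) + (1/8)·log₂(1/8) + (1/8)·log₂(1/8) + (1/8)·log₂(1/8) + (1/4)·log₂(1/4) + (1/4)·log₂(1/4)]
  = 0.3750 + 0.3750 + 0.3750 + 0.3750 + 0.5000 + 0.5000
  = 2.5000 bits
H(B) = -[(1/2)·log₂(1/2) + (1/2)·log₂(1/2)]
  = 0.5000 + 0.5000
  = 1.0000 bits

H(A|B) = 2.5000 - 1.0000 = 1.5000 bits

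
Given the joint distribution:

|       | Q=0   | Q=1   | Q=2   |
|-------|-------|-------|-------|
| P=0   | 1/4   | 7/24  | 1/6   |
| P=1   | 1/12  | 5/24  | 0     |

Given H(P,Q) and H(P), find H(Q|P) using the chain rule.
From the chain rule: H(P,Q) = H(P) + H(Q|P)
Therefore: H(Q|P) = H(P,Q) - H(P)

H(P,Q) = -[(1/4)·log₂(1/4) + (7/24)·log₂(7/24) + (1/6)·log₂(1/6) + (1/12)·log₂(1/12) + (5/24)·log₂(5/24)]
  = 0.5000 + 0.5185 + 0.4308 + 0.2987 + 0.4715
  = 2.2195 bits
Marginal P(P) (row sums):
  P(P=0) = 1/4 + 7/24 + 1/6 = 17/24
  P(P=1) = 1/12 + 5/24 + 0 = 7/24
H(P) = -[(17/24)·log₂(17/24) + (7/24)·log₂(7/24)]
  = 0.3524 + 0.5185
  = 0.8709 bits

H(Q|P) = 2.2195 - 0.8709 = 1.3486 bits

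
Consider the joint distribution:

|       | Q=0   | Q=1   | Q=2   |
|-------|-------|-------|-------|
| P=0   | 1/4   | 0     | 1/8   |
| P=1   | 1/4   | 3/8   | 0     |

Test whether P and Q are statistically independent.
Marginal P(P) (row sums):
  P(P=0) = 1/4 + 0 + 1/8 = 3/8
  P(P=1) = 1/4 + 3/8 + 0 = 5/8
Marginal P(Q) (column sums):
  P(Q=0) = 1/4 + 1/4 = 1/2
  P(Q=1) = 0 + 3/8 = 3/8
  P(Q=2) = 1/8 + 0 = 1/8

P and Q are independent iff P(P=i,Q=j) = P(P=i)·P(Q=j) for every cell.
  P(P=0)·P(Q=0) = 3/8 × 1/2 = 3/16, but P(P=0,Q=0) = 1/4 ✗

No, P and Q are not independent. Quantitatively, I(P;Q) > 0:

H(P) = -[(3/8)·log₂(3/8) + (5/8)·log₂(5/8)]
  = 0.5306 + 0.4238
  = 0.9544 bits
H(Q) = -[(1/2)·log₂(1/2) + (3/8)·log₂(3/8) + (1/8)·log₂(1/8)]
  = 0.5000 + 0.5306 + 0.3750
  = 1.4056 bits
H(P,Q) = -[(1/4)·log₂(1/4) + (1/8)·log₂(1/8) + (1/4)·log₂(1/4) + (3/8)·log₂(3/8)]
  = 0.5000 + 0.3750 + 0.5000 + 0.5306
  = 1.9056 bits
I(P;Q) = H(P) + H(Q) - H(P,Q) = 0.9544 + 1.4056 - 1.9056 = 0.4544 bits > 0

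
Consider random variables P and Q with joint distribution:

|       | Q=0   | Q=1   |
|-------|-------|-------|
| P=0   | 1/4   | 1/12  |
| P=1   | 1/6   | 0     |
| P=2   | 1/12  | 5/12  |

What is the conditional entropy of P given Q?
Marginal P(Q) (column sums):
  P(Q=0) = 1/4 + 1/6 + 1/12 = 1/2
  P(Q=1) = 1/12 + 0 + 5/12 = 1/2

H(P|Q) = -Σ P(P,Q)·log₂ P(P|Q), where P(P|Q) = P(P,Q) / P(Q)
  (cells with P(P,Q) = 0 contribute 0)
  (P=0,Q=0): P(P|Q) = (1/4)/(1/2) = 1/2;  -(1/4)·log₂(1/2) = 0.2500
  (P=0,Q=1): P(P|Q) = (1/12)/(1/2) = 1/6;  -(1/12)·log₂(1/6) = 0.2154
  (P=1,Q=0): P(P|Q) = (1/6)/(1/2) = 1/3;  -(1/6)·log₂(1/3) = 0.2642
  (P=2,Q=0): P(P|Q) = (1/12)/(1/2) = 1/6;  -(1/12)·log₂(1/6) = 0.2154
  (P=2,Q=1): P(P|Q) = (5/12)/(1/2) = 5/6;  -(5/12)·log₂(5/6) = 0.1096
H(P|Q) = 0.2500 + 0.2154 + 0.2642 + 0.2154 + 0.1096
  = 1.0546 bits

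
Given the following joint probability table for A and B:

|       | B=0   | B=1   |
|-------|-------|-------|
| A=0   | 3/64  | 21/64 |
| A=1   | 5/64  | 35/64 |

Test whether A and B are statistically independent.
Marginal P(A) (row sums):
  P(A=0) = 3/64 + 21/64 = 3/8
  P(A=1) = 5/64 + 35/64 = 5/8
Marginal P(B) (column sums):
  P(B=0) = 3/64 + 5/64 = 1/8
  P(B=1) = 21/64 + 35/64 = 7/8

A and B are independent iff P(A=i,B=j) = P(A=i)·P(B=j) for every cell.
  P(A=0)·P(B=0) = 3/8 × 1/8 = 3/64 = P(A=0,B=0) ✓
  P(A=0)·P(B=1) = 3/8 × 7/8 = 21/64 = P(A=0,B=1) ✓
  P(A=1)·P(B=0) = 5/8 × 1/8 = 5/64 = P(A=1,B=0) ✓
  P(A=1)·P(B=1) = 5/8 × 7/8 = 35/64 = P(A=1,B=1) ✓

Yes, A and B are independent: every cell factors, so I(A;B) = 0 bits.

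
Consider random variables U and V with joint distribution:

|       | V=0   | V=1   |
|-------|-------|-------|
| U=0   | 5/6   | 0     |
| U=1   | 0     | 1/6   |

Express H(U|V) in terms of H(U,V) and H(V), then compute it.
H(U|V) = H(U,V) - H(V)

Marginal P(V) (column sums):
  P(V=0) = 5/6 + 0 = 5/6
  P(V=1) = 0 + 1/6 = 1/6

H(U,V) = -[(5/6)·log₂(5/6) + (1/6)·log₂(1/6)]
  = 0.2192 + 0.4308
  = 0.6500 bits
H(V) = -[(5/6)·log₂(5/6) + (1/6)·log₂(1/6)]
  = 0.2192 + 0.4308
  = 0.6500 bits

H(U|V) = 0.6500 - 0.6500 = 0.0000 bits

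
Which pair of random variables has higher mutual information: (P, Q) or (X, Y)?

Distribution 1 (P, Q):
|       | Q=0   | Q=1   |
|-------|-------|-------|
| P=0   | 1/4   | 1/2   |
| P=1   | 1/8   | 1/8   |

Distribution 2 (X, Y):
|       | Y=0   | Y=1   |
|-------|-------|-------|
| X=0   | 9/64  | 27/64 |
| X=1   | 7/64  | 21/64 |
Distribution 1 (P, Q):
Marginal P(P) (row sums):
  P(P=0) = 1/4 + 1/2 = 3/4
  P(P=1) = 1/8 + 1/8 = 1/4
Marginal P(Q) (column sums):
  P(Q=0) = 1/4 + 1/8 = 3/8
  P(Q=1) = 1/2 + 1/8 = 5/8

H(P) = -[(3/4)·log₂(3/4) + (1/4)·log₂(1/4)]
  = 0.3113 + 0.5000
  = 0.8113 bits
H(Q) = -[(3/8)·log₂(3/8) + (5/8)·log₂(5/8)]
  = 0.5306 + 0.4238
  = 0.9544 bits
H(P,Q) = -[(1/4)·log₂(1/4) + (1/2)·log₂(1/2) + (1/8)·log₂(1/8) + (1/8)·log₂(1/8)]
  = 0.5000 + 0.5000 + 0.3750 + 0.3750
  = 1.7500 bits

I(P;Q) = H(P) + H(Q) - H(P,Q)
  = 0.8113 + 0.9544 - 1.7500
  = 0.0157 bits

Distribution 2 (X, Y):
Marginal P(X) (row sums):
  P(X=0) = 9/64 + 27/64 = 9/16
  P(X=1) = 7/64 + 21/64 = 7/16
Marginal P(Y) (column sums):
  P(Y=0) = 9/64 + 7/64 = 1/4
  P(Y=1) = 27/64 + 21/64 = 3/4

H(X) = -[(9/16)·log₂(9/16) + (7/16)·log₂(7/16)]
  = 0.4669 + 0.5218
  = 0.9887 bits
H(Y) = -[(1/4)·log₂(1/4) + (3/4)·log₂(3/4)]
  = 0.5000 + 0.3113
  = 0.8113 bits
H(X,Y) = -[(9/64)·log₂(9/64) + (27/64)·log₂(27/64) + (7/64)·log₂(7/64) + (21/64)·log₂(21/64)]
  = 0.3980 + 0.5253 + 0.3492 + 0.5275
  = 1.8000 bits

I(X;Y) = H(X) + H(Y) - H(X,Y)
  = 0.9887 + 0.8113 - 1.8000
  = 0.0000 bits

I(P;Q) = 0.0157 bits > I(X;Y) = 0.0000 bits, so (P, Q) has the higher mutual information (stronger dependence).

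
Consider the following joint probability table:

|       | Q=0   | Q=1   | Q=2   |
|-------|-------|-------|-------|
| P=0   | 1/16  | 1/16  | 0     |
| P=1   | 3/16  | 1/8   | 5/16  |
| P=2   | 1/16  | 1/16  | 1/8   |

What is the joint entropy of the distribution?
H(P,Q) = -Σ P(P,Q) log₂ P(P,Q), summed over the non-zero cells:
H(P,Q) = -[(1/16)·log₂(1/16) + (1/16)·log₂(1/16) + (3/16)·log₂(3/16) + (1/8)·log₂(1/8) + (5/16)·log₂(5/16) + (1/16)·log₂(1/16) + (1/16)·log₂(1/16) + (1/8)·log₂(1/8)]
  = 0.2500 + 0.2500 + 0.4528 + 0.3750 + 0.5244 + 0.2500 + 0.2500 + 0.3750
  = 2.7272 bits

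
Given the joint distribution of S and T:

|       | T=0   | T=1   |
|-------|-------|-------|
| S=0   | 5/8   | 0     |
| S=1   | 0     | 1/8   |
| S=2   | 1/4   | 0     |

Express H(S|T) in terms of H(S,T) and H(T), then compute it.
H(S|T) = H(S,T) - H(T)

Marginal P(T) (column sums):
  P(T=0) = 5/8 + 0 + 1/4 = 7/8
  P(T=1) = 0 + 1/8 + 0 = 1/8

H(S,T) = -[(5/8)·log₂(5/8) + (1/8)·log₂(1/8) + (1/4)·log₂(1/4)]
  = 0.4238 + 0.3750 + 0.5000
  = 1.2988 bits
H(T) = -[(7/8)·log₂(7/8) + (1/8)·log₂(1/8)]
  = 0.1686 + 0.3750
  = 0.5436 bits

H(S|T) = 1.2988 - 0.5436 = 0.7552 bits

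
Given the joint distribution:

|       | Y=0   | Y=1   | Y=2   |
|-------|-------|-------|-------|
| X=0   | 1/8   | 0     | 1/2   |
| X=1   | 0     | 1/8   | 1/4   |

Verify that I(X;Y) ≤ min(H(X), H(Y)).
Marginal P(X) (row sums):
  P(X=0) = 1/8 + 0 + 1/2 = 5/8
  P(X=1) = 0 + 1/8 + 1/4 = 3/8
Marginal P(Y) (column sums):
  P(Y=0) = 1/8 + 0 = 1/8
  P(Y=1) = 0 + 1/8 = 1/8
  P(Y=2) = 1/2 + 1/4 = 3/4

H(X) = -[(5/8)·log₂(5/8) + (3/8)·log₂(3/8)]
  = 0.4238 + 0.5306
  = 0.9544 bits
H(Y) = -[(1/8)·log₂(1/8) + (1/8)·log₂(1/8) + (3/4)·log₂(3/4)]
  = 0.3750 + 0.3750 + 0.3113
  = 1.0613 bits
H(X,Y) = -[(1/8)·log₂(1/8) + (1/2)·log₂(1/2) + (1/8)·log₂(1/8) + (1/4)·log₂(1/4)]
  = 0.3750 + 0.5000 + 0.3750 + 0.5000
  = 1.7500 bits

I(X;Y) = H(X) + H(Y) - H(X,Y)
  = 0.9544 + 1.0613 - 1.7500
  = 0.2657 bits

min(H(X), H(Y)) = min(0.9544, 1.0613) = 0.9544 bits
Since 0.2657 ≤ 0.9544, the bound is satisfied ✓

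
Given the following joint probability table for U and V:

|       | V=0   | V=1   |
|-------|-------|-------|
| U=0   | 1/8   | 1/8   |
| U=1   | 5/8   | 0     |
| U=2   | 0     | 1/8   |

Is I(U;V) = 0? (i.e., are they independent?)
Marginal P(U) (row sums):
  P(U=0) = 1/8 + 1/8 = 1/4
  P(U=1) = 5/8 + 0 = 5/8
  P(U=2) = 0 + 1/8 = 1/8
Marginal P(V) (column sums):
  P(V=0) = 1/8 + 5/8 + 0 = 3/4
  P(V=1) = 1/8 + 0 + 1/8 = 1/4

U and V are independent iff P(U=i,V=j) = P(U=i)·P(V=j) for every cell.
  P(U=0)·P(V=0) = 1/4 × 3/4 = 3/16, but P(U=0,V=0) = 1/8 ✗

No, U and V are not independent. Quantitatively, I(U;V) > 0:

H(U) = -[(1/4)·log₂(1/4) + (5/8)·log₂(5/8) + (1/8)·log₂(1/8)]
  = 0.5000 + 0.4238 + 0.3750
  = 1.2988 bits
H(V) = -[(3/4)·log₂(3/4) + (1/4)·log₂(1/4)]
  = 0.3113 + 0.5000
  = 0.8113 bits
H(U,V) = -[(1/8)·log₂(1/8) + (1/8)·log₂(1/8) + (5/8)·log₂(5/8) + (1/8)·log₂(1/8)]
  = 0.3750 + 0.3750 + 0.4238 + 0.3750
  = 1.5488 bits
I(U;V) = H(U) + H(V) - H(U,V) = 1.2988 + 0.8113 - 1.5488 = 0.5613 bits > 0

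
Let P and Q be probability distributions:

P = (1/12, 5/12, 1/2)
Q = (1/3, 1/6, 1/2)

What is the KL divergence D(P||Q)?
D(P||Q) = Σ P(i) log₂(P(i)/Q(i))
  i=0: (1/12) × log₂((1/12)/(1/3)) = (1/12) × log₂(1/4) = -0.1667
  i=1: (5/12) × log₂((5/12)/(1/6)) = (5/12) × log₂(5/2) = 0.5508
  i=2: (1/2) × log₂((1/2)/(1/2)) = (1/2) × log₂(1) = 0.0000
D(P||Q) = -0.1667 + 0.5508 + 0.0000
  = 0.3841 bits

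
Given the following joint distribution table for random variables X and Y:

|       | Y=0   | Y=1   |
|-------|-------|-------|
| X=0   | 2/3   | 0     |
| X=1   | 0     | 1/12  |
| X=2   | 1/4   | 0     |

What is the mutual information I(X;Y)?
Marginal P(X) (row sums):
  P(X=0) = 2/3 + 0 = 2/3
  P(X=1) = 0 + 1/12 = 1/12
  P(X=2) = 1/4 + 0 = 1/4
Marginal P(Y) (column sums):
  P(Y=0) = 2/3 + 0 + 1/4 = 11/12
  P(Y=1) = 0 + 1/12 + 0 = 1/12

H(X) = -[(2/3)·log₂(2/3) + (1/12)·log₂(1/12) + (1/4)·log₂(1/4)]
  = 0.3900 + 0.2987 + 0.5000
  = 1.1887 bits
H(Y) = -[(11/12)·log₂(11/12) + (1/12)·log₂(1/12)]
  = 0.1151 + 0.2987
  = 0.4138 bits
H(X,Y) = -[(2/3)·log₂(2/3) + (1/12)·log₂(1/12) + (1/4)·log₂(1/4)]
  = 0.3900 + 0.2987 + 0.5000
  = 1.1887 bits

I(X;Y) = H(X) + H(Y) - H(X,Y)
  = 1.1887 + 0.4138 - 1.1887
  = 0.4138 bits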